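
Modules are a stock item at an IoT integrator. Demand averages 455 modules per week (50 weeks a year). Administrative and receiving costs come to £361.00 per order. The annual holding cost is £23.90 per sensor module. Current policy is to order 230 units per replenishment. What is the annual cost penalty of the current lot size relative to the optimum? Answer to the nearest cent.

Annual demand D = 455 × 50 = 22,750.
EOQ = √(2DS/H) = √(2 × 22,750 × 361 / 23.9) ≈ 829.01.
Cost at Q* = (D/Q*)S + (Q*/2)H = √(2DSH) ≈ £19,813.37.
Cost at Q = 230: (22,750/230)×361 + (230/2)×23.9 = £35,707.61 + £2,748.50 = £38,456.11.
Excess = £38,456.11 − £19,813.37 = £18,642.74.

Extra cost ≈ £18,642.74 per year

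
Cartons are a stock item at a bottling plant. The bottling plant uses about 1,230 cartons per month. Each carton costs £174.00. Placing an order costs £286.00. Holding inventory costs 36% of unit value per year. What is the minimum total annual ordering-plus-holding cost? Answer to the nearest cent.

Annual demand D = 1,230 × 12 = 14,760.
Holding cost H = 0.36 × £174.00 = £62.6400 per unit per year.
EOQ = √(2DS/H) = √(2 × 14,760 × 286 / 62.64) ≈ 367.13.
At the optimum the two cost components are equal, so total cost = 2·(Q*/2)H = Q*·H.
Minimum total = √(2DSH) = √(2 × 14,760 × 286 × 62.64) ≈ 22996.782.

TC* ≈ £22,996.78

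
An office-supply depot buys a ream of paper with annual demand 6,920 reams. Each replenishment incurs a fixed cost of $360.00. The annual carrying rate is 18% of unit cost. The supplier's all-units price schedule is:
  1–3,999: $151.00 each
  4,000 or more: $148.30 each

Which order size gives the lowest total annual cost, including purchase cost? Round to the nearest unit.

Q* ≈ 428 reams

Holding cost per unit per year at price C is H = 0.18·C.
Evaluate total cost at each tier's feasible EOQ or, if the EOQ is below the tier, at the tier's minimum quantity.
EOQ at $151.00 = 428.1 (feasible in tier 1): TC = 6,920×$151.00 + (6,920/428.1)×360 + (428.1/2)×0.18×$151.00 = $1,056,557.08.
EOQ at $148.30 = 432.0 < 4000, so use break Q=4000: TC = 6,920×$148.30 + (6,920/4000.0)×360 + (4000.0/2)×0.18×$148.30 = $1,080,246.80.
Lowest total cost is $1,056,557.08 at Q = 428.1.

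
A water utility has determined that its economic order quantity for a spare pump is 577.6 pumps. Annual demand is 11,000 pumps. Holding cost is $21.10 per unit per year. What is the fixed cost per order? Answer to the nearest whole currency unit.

S ≈ $320

The basic EOQ model gives Q* = √(2DS/H); rearrange for the unknown.
From Q* = √(2DS/H): S = Q*²H / (2D) = 577.6² × 21.1 / (2 × 11,000) = 319.9736.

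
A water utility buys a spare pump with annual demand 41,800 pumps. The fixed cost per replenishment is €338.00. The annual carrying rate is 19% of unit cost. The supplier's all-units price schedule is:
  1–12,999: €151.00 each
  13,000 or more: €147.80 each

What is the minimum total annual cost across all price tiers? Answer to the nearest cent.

TC* ≈ €6,340,272.58

Holding cost per unit per year at price C is H = 0.19·C.
Candidates are each tier's EOQ (if it falls in that tier) and each price-break quantity.
EOQ at €151.00 = 992.4 (feasible in tier 1): TC = 41,800×€151.00 + (41,800/992.4)×338 + (992.4/2)×0.19×€151.00 = €6,340,272.58.
EOQ at €147.80 = 1003.1 < 13000, so use break Q=13000: TC = 41,800×€147.80 + (41,800/13000.0)×338 + (13000.0/2)×0.19×€147.80 = €6,361,659.80.
Lowest total cost among the candidates is at Q = 992.4.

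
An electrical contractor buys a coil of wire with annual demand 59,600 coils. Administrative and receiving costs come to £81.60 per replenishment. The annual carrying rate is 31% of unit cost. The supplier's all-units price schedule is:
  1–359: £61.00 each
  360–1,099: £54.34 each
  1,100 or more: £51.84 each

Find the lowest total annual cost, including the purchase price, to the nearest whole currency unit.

TC* ≈ £3,102,924

Holding cost per unit per year at price C is H = 0.31·C.
For each price level, check whether its EOQ is feasible; otherwise the best quantity at that price is the breakpoint.
Tier 1 (£61.00): EOQ = 717.2 exceeds tier's upper bound 359, so this tier is dominated.
EOQ at £54.34 = 759.9 (feasible in tier 2): TC = 59,600×£54.34 + (59,600/759.9)×81.6 + (759.9/2)×0.31×£54.34 = £3,251,464.41.
EOQ at £51.84 = 778.0 < 1100, so use break Q=1100: TC = 59,600×£51.84 + (59,600/1100.0)×81.6 + (1100.0/2)×0.31×£51.84 = £3,102,923.96.
Lowest total cost among the candidates is at Q = 1100.0.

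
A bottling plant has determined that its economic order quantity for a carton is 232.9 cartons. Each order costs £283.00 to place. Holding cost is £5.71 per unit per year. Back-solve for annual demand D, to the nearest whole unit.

D ≈ 547 cartons per year

Squaring Q* = √(2DS/H) gives Q*² = 2DS/H.
From Q* = √(2DS/H): D = Q*²H / (2S) = 232.9² × 5.71 / (2 × 283) = 547.216.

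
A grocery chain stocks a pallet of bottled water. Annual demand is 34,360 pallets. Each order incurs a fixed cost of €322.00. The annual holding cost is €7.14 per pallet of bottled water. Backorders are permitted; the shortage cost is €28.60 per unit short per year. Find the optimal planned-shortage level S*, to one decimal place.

With planned backorders, Q* = √(2DS/H) · √((H+B)/B).
√(2DS/H) = √(2 × 34,360 × 322 / 7.14) = 1760.437.
√((H+B)/B) = √((7.14+28.6)/28.6) = 1.1179.
Q* ≈ 1967.953.
S* = Q* · H/(H+B) = 1967.953 × 7.14/35.74 ≈ 393.150.

S* ≈ 393.2 pallets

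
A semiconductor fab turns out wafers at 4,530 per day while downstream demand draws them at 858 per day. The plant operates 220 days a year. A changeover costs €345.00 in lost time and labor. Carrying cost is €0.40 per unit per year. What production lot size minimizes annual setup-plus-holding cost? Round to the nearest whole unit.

Q* ≈ 20,042 wafers

Annual demand D = 858 × 220 = 188,760.
Production build-up factor (1 − d/p) = 1 − 858/4,530 = 0.8106.
Q* = √(2DS / (H(1 − d/p))) = √(2 × 188,760 × 345 / (0.4 × 0.8106)).
= √(130,244,400 / 0.3242) ≈ 20042.288.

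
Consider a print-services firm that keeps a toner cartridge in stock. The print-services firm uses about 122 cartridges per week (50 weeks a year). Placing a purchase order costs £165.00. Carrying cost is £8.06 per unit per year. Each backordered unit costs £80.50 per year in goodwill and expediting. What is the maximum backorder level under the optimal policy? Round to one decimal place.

Annual demand D = 122 × 50 = 6,100.
With planned backorders, Q* = √(2DS/H) · √((H+B)/B).
√(2DS/H) = √(2 × 6,100 × 165 / 8.06) = 499.752.
√((H+B)/B) = √((8.06+80.5)/80.5) = 1.0489.
Q* ≈ 524.174.
S* = Q* · H/(H+B) = 524.174 × 8.06/88.56 ≈ 47.706.

S* ≈ 47.7 cartridges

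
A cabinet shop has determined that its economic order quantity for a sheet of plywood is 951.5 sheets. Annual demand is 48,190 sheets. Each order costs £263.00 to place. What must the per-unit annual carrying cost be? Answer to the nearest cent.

H ≈ £28.00

Squaring Q* = √(2DS/H) gives Q*² = 2DS/H.
From Q* = √(2DS/H): H = 2DS / Q*² = 2 × 48,190 × 263 / 951.5² = 27.9979.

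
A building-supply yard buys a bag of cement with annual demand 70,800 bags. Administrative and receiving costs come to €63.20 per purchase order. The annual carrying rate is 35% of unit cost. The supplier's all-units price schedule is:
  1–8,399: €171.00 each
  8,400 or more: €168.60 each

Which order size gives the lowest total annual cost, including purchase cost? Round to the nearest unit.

Q* ≈ 387 bags

Holding cost per unit per year at price C is H = 0.35·C.
Candidates are each tier's EOQ (if it falls in that tier) and each price-break quantity.
EOQ at €171.00 = 386.7 (feasible in tier 1): TC = 70,800×€171.00 + (70,800/386.7)×63.2 + (386.7/2)×0.35×€171.00 = €12,129,943.14.
EOQ at €168.60 = 389.4 < 8400, so use break Q=8400: TC = 70,800×€168.60 + (70,800/8400.0)×63.2 + (8400.0/2)×0.35×€168.60 = €12,185,254.69.
Lowest total cost is €12,129,943.14 at Q = 386.7.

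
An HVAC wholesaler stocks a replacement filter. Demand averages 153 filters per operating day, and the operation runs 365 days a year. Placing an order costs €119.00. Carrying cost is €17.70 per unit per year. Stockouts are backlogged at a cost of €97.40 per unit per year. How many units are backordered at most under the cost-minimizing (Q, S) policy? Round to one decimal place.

S* ≈ 144.9 filters

Annual demand D = 153 × 365 = 55,845.
With planned backorders, Q* = √(2DS/H) · √((H+B)/B).
√(2DS/H) = √(2 × 55,845 × 119 / 17.7) = 866.551.
√((H+B)/B) = √((17.7+97.4)/97.4) = 1.0871.
Q* ≈ 942.003.
S* = Q* · H/(H+B) = 942.003 × 17.7/115.1 ≈ 144.861.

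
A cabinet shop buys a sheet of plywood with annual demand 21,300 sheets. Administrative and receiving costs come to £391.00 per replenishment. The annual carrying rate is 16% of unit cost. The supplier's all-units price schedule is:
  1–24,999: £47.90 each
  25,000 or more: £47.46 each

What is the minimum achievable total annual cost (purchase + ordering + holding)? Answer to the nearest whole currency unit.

Holding cost per unit per year at price C is H = 0.16·C.
For each price level, check whether its EOQ is feasible; otherwise the best quantity at that price is the breakpoint.
EOQ at £47.90 = 1474.2 (feasible in tier 1): TC = 21,300×£47.90 + (21,300/1474.2)×391 + (1474.2/2)×0.16×£47.90 = £1,031,568.50.
EOQ at £47.46 = 1481.0 < 25000, so use break Q=25000: TC = 21,300×£47.46 + (21,300/25000.0)×391 + (25000.0/2)×0.16×£47.46 = £1,106,151.13.
Lowest total cost among the candidates is at Q = 1474.2.

TC* ≈ £1,031,569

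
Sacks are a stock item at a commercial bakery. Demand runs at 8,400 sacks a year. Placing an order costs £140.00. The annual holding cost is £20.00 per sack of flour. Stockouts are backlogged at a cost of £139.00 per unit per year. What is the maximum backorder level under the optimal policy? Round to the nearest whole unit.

With planned backorders, Q* = √(2DS/H) · √((H+B)/B).
√(2DS/H) = √(2 × 8,400 × 140 / 20) = 342.929.
√((H+B)/B) = √((20+139)/139) = 1.0695.
Q* ≈ 366.771.
S* = Q* · H/(H+B) = 366.771 × 20/159 ≈ 46.135.

S* ≈ 46 sacks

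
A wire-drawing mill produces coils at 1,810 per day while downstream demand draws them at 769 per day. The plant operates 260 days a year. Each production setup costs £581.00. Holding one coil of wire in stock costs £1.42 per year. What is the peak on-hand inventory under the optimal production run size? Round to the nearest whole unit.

Annual demand D = 769 × 260 = 199,940.
Production build-up factor (1 − d/p) = 1 − 769/1,810 = 0.5751.
Q* = √(2DS / (H(1 − d/p))) = √(2 × 199,940 × 581 / (1.42 × 0.5751)).
= √(232,330,280 / 0.8167) ≈ 16866.410.
Maximum inventory = Q*(1 − d/p) = 16866.410 × 0.5751 ≈ 9700.515.

I_max ≈ 9,701 coils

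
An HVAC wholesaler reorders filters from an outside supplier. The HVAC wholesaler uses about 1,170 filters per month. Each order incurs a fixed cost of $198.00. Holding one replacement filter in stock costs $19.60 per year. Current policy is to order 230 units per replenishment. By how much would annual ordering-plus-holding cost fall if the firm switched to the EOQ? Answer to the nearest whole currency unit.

Extra cost ≈ $3,902 per year

Annual demand D = 1,170 × 12 = 14,040.
EOQ = √(2DS/H) = √(2 × 14,040 × 198 / 19.6) ≈ 532.60.
Cost at Q* = (D/Q*)S + (Q*/2)H = √(2DSH) ≈ $10,439.01.
Cost at Q = 230: (14,040/230)×198 + (230/2)×19.6 = $12,086.61 + $2,254.00 = $14,340.61.
Excess = $14,340.61 − $10,439.01 = $3,901.60.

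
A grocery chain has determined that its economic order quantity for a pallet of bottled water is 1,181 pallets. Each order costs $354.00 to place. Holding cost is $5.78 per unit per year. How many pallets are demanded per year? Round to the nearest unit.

D ≈ 11,387 pallets per year

Squaring Q* = √(2DS/H) gives Q*² = 2DS/H.
From Q* = √(2DS/H): D = Q*²H / (2S) = 1,181² × 5.78 / (2 × 354) = 11386.608.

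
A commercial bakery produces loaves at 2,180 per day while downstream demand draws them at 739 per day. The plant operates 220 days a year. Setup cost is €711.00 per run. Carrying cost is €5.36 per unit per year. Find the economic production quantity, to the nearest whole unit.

Q* ≈ 8,078 loaves

Annual demand D = 739 × 220 = 162,580.
Production build-up factor (1 − d/p) = 1 − 739/2,180 = 0.6610.
Q* = √(2DS / (H(1 − d/p))) = √(2 × 162,580 × 711 / (5.36 × 0.6610)).
= √(231,188,760 / 3.543) ≈ 8077.877.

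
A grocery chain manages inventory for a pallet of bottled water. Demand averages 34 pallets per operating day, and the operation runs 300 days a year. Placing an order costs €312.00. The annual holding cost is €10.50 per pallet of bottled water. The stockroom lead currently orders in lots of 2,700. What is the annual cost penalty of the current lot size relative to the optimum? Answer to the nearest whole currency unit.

Annual demand D = 34 × 300 = 10,200.
EOQ = √(2DS/H) = √(2 × 10,200 × 312 / 10.5) ≈ 778.57.
Cost at Q* = (D/Q*)S + (Q*/2)H = √(2DSH) ≈ €8,174.99.
Cost at Q = 2,700: (10,200/2,700)×312 + (2,700/2)×10.5 = €1,178.67 + €14,175.00 = €15,353.67.
Excess = €15,353.67 − €8,174.99 = €7,178.68.

Extra cost ≈ €7,179 per year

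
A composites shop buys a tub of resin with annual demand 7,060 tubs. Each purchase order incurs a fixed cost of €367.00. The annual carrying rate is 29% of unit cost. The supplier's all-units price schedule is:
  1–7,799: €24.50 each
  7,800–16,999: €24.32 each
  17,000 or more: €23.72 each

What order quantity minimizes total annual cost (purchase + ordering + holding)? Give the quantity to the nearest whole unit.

Holding cost per unit per year at price C is H = 0.29·C.
Candidates are each tier's EOQ (if it falls in that tier) and each price-break quantity.
EOQ at €24.50 = 854.0 (feasible in tier 1): TC = 7,060×€24.50 + (7,060/854.0)×367 + (854.0/2)×0.29×€24.50 = €179,037.82.
EOQ at €24.32 = 857.2 < 7800, so use break Q=7800: TC = 7,060×€24.32 + (7,060/7800.0)×367 + (7800.0/2)×0.29×€24.32 = €199,537.30.
EOQ at €23.72 = 867.9 < 17000, so use break Q=17000: TC = 7,060×€23.72 + (7,060/17000.0)×367 + (17000.0/2)×0.29×€23.72 = €226,085.41.
Lowest total cost is €179,037.82 at Q = 854.0.

Q* ≈ 854 tubs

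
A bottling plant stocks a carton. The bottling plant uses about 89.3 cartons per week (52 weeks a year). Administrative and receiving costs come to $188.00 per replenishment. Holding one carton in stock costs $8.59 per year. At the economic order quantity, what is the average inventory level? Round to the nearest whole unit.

Average inventory ≈ 225 cartons

Annual demand D = 89.3 × 52 = 4,643.6.
The optimal lot size = √(2DS/H) = √(2 × 4,643.6 × 188 / 8.59) ≈ 450.84.
Average inventory = Q*/2 ≈ 450.84 / 2 = 225.421.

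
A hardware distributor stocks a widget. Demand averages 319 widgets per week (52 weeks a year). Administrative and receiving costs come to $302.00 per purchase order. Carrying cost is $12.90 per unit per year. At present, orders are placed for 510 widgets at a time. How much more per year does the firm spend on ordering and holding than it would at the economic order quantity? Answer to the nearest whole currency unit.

Annual demand D = 319 × 52 = 16,588.
EOQ = √(2DS/H) = √(2 × 16,588 × 302 / 12.9) ≈ 881.29.
Cost at Q* = (D/Q*)S + (Q*/2)H = √(2DSH) ≈ $11,368.69.
Cost at Q = 510: (16,588/510)×302 + (510/2)×12.9 = $9,822.70 + $3,289.50 = $13,112.20.
Excess = $13,112.20 − $11,368.69 = $1,743.51.

Extra cost ≈ $1,744 per year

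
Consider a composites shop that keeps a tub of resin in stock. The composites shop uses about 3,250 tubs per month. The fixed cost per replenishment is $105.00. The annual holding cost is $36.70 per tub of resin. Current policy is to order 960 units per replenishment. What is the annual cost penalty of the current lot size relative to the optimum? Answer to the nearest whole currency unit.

Annual demand D = 3,250 × 12 = 39,000.
EOQ = √(2DS/H) = √(2 × 39,000 × 105 / 36.7) ≈ 472.40.
Cost at Q* = (D/Q*)S + (Q*/2)H = √(2DSH) ≈ $17,337.04.
Cost at Q = 960: (39,000/960)×105 + (960/2)×36.7 = $4,265.62 + $17,616.00 = $21,881.62.
Excess = $21,881.62 − $17,337.04 = $4,544.58.

Extra cost ≈ $4,545 per year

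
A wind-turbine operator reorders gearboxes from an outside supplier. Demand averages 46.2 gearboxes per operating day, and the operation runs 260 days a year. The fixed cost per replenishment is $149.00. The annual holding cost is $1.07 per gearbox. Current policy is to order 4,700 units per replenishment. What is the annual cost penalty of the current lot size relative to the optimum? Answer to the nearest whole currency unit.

Annual demand D = 46.2 × 260 = 12,012.
EOQ = √(2DS/H) = √(2 × 12,012 × 149 / 1.07) ≈ 1829.04.
Cost at Q* = (D/Q*)S + (Q*/2)H = √(2DSH) ≈ $1,957.08.
Cost at Q = 4,700: (12,012/4,700)×149 + (4,700/2)×1.07 = $380.81 + $2,514.50 = $2,895.31.
Excess = $2,895.31 − $1,957.08 = $938.23.

Extra cost ≈ $938 per year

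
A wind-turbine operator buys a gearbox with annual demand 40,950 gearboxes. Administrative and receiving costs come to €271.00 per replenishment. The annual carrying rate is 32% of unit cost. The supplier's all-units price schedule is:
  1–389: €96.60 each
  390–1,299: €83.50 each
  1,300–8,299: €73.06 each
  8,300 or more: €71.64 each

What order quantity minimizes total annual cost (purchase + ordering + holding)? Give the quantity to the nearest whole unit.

Q* ≈ 1,300 gearboxes

Holding cost per unit per year at price C is H = 0.32·C.
Evaluate total cost at each tier's feasible EOQ or, if the EOQ is below the tier, at the tier's minimum quantity.
Tier 1 (€96.60): EOQ = 847.4 exceeds tier's upper bound 389, so this tier is dominated.
EOQ at €83.50 = 911.4 (feasible in tier 2): TC = 40,950×€83.50 + (40,950/911.4)×271 + (911.4/2)×0.32×€83.50 = €3,443,677.57.
EOQ at €73.06 = 974.3 < 1300, so use break Q=1300: TC = 40,950×€73.06 + (40,950/1300.0)×271 + (1300.0/2)×0.32×€73.06 = €3,015,539.98.
EOQ at €71.64 = 984.0 < 8300, so use break Q=8300: TC = 40,950×€71.64 + (40,950/8300.0)×271 + (8300.0/2)×0.32×€71.64 = €3,030,132.96.
Lowest total cost is €3,015,539.98 at Q = 1300.0.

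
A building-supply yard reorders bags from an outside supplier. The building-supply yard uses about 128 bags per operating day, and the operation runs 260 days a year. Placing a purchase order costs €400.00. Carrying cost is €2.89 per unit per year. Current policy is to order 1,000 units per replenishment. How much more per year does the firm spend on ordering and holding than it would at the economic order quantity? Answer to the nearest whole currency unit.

Annual demand D = 128 × 260 = 33,280.
EOQ = √(2DS/H) = √(2 × 33,280 × 400 / 2.89) ≈ 3035.20.
Cost at Q* = (D/Q*)S + (Q*/2)H = √(2DSH) ≈ €8,771.74.
Cost at Q = 1,000: (33,280/1,000)×400 + (1,000/2)×2.89 = €13,312.00 + €1,445.00 = €14,757.00.
Excess = €14,757.00 − €8,771.74 = €5,985.26.

Extra cost ≈ €5,985 per year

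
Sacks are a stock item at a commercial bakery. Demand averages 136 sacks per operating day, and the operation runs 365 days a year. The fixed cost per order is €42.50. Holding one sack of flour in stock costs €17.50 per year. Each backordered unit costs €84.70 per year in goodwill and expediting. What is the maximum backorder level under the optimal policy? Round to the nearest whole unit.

Annual demand D = 136 × 365 = 49,640.
With planned backorders, Q* = √(2DS/H) · √((H+B)/B).
√(2DS/H) = √(2 × 49,640 × 42.5 / 17.5) = 491.028.
√((H+B)/B) = √((17.5+84.7)/84.7) = 1.0985.
Q* ≈ 539.374.
S* = Q* · H/(H+B) = 539.374 × 17.5/102.2 ≈ 92.359.

S* ≈ 92 sacks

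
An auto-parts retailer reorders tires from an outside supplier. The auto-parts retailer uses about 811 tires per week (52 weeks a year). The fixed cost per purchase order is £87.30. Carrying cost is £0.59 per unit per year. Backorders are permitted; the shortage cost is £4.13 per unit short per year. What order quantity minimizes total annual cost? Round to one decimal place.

Annual demand D = 811 × 52 = 42,172.
With planned backorders, Q* = √(2DS/H) · √((H+B)/B).
√(2DS/H) = √(2 × 42,172 × 87.3 / 0.59) = 3532.712.
√((H+B)/B) = √((0.59+4.13)/4.13) = 1.0690.
Q* ≈ 3776.628.

Q* ≈ 3,776.6 tires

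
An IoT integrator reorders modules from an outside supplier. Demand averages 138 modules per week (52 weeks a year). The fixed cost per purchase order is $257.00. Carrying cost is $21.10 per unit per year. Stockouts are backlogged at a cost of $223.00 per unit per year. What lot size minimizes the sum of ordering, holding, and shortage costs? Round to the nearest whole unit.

Q* ≈ 437 modules

Annual demand D = 138 × 52 = 7,176.
With planned backorders, Q* = √(2DS/H) · √((H+B)/B).
√(2DS/H) = √(2 × 7,176 × 257 / 21.1) = 418.101.
√((H+B)/B) = √((21.1+223)/223) = 1.0462.
Q* ≈ 437.434.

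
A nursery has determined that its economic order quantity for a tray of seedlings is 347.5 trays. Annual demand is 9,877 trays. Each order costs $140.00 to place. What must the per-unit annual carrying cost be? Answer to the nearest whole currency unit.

The basic EOQ model gives Q* = √(2DS/H); rearrange for the unknown.
From Q* = √(2DS/H): H = 2DS / Q*² = 2 × 9,877 × 140 / 347.5² = 22.9020.

H ≈ $23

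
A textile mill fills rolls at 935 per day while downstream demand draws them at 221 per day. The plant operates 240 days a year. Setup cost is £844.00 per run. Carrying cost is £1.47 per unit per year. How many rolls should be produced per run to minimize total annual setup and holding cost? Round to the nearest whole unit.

Q* ≈ 8,931 rolls

Annual demand D = 221 × 240 = 53,040.
Production build-up factor (1 − d/p) = 1 − 221/935 = 0.7636.
Q* = √(2DS / (H(1 − d/p))) = √(2 × 53,040 × 844 / (1.47 × 0.7636)).
= √(89,531,520 / 1.1225) ≈ 8930.710.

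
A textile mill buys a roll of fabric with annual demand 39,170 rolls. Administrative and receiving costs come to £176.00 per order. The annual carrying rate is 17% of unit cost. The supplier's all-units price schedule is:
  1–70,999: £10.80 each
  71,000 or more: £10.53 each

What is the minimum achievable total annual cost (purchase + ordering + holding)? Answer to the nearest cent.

TC* ≈ £428,067.35

Holding cost per unit per year at price C is H = 0.17·C.
Candidates are each tier's EOQ (if it falls in that tier) and each price-break quantity.
EOQ at £10.80 = 2740.4 (feasible in tier 1): TC = 39,170×£10.80 + (39,170/2740.4)×176 + (2740.4/2)×0.17×£10.80 = £428,067.35.
EOQ at £10.53 = 2775.3 < 71000, so use break Q=71000: TC = 39,170×£10.53 + (39,170/71000.0)×176 + (71000.0/2)×0.17×£10.53 = £476,105.75.
Lowest total cost among the candidates is at Q = 2740.4.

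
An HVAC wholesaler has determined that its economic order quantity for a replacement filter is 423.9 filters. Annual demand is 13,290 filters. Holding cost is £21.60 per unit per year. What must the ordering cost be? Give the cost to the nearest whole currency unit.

S ≈ £146

The basic EOQ model gives Q* = √(2DS/H); rearrange for the unknown.
From Q* = √(2DS/H): S = Q*²H / (2D) = 423.9² × 21.6 / (2 × 13,290) = 146.0245.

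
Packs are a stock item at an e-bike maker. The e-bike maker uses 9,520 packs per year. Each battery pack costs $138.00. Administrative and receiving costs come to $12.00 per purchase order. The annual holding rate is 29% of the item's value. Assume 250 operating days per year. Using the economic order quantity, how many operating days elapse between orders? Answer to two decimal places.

T ≈ 1.98 days

Holding cost H = 0.29 × $138.00 = $40.0200 per unit per year.
The optimal lot size = √(2DS/H) = √(2 × 9,520 × 12 / 40.02) ≈ 75.56.
Cycle time = Q*/D × 250 = 75.56 / 9,520 × 250 ≈ 1.984 days.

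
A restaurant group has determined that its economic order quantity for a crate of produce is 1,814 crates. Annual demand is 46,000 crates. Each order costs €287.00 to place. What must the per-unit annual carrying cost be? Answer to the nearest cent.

Squaring Q* = √(2DS/H) gives Q*² = 2DS/H.
From Q* = √(2DS/H): H = 2DS / Q*² = 2 × 46,000 × 287 / 1,814² = 8.0241.

H ≈ €8.02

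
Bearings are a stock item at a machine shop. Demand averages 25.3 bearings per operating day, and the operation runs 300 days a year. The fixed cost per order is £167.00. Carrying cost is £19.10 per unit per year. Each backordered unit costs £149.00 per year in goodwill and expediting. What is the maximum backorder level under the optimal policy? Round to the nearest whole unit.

S* ≈ 44 bearings

Annual demand D = 25.3 × 300 = 7,590.
With planned backorders, Q* = √(2DS/H) · √((H+B)/B).
√(2DS/H) = √(2 × 7,590 × 167 / 19.1) = 364.315.
√((H+B)/B) = √((19.1+149)/149) = 1.0622.
Q* ≈ 386.962.
S* = Q* · H/(H+B) = 386.962 × 19.1/168.1 ≈ 43.968.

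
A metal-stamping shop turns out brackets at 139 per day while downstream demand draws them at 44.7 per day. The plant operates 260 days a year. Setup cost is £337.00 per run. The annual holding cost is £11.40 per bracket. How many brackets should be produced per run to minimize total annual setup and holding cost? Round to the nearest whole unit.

Q* ≈ 1,006 brackets

Annual demand D = 44.7 × 260 = 11,622.
Production build-up factor (1 − d/p) = 1 − 44.7/139 = 0.6784.
Q* = √(2DS / (H(1 − d/p))) = √(2 × 11,622 × 337 / (11.4 × 0.6784)).
= √(7,833,228 / 7.734) ≈ 1006.397.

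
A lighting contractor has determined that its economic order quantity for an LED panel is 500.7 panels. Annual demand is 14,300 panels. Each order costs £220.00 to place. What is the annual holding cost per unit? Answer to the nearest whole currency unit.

The basic EOQ model gives Q* = √(2DS/H); rearrange for the unknown.
From Q* = √(2DS/H): H = 2DS / Q*² = 2 × 14,300 × 220 / 500.7² = 25.0977.

H ≈ £25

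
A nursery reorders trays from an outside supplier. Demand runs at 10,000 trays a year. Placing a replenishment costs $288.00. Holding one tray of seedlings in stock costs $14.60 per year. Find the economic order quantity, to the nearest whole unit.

Q* ≈ 628 trays

EOQ = √(2DS / H) = √(2 × 10,000 × 288 / 14.6).
= √(5,760,000 / 14.6) = √394,520.5479 ≈ 628.109.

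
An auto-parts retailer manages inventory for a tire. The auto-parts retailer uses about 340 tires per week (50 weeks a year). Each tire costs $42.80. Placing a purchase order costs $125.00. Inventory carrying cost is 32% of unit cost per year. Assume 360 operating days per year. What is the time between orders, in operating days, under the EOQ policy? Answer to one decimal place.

Annual demand D = 340 × 50 = 17,000.
Holding cost H = 0.32 × $42.80 = $13.6960 per unit per year.
Q* = √(2DS/H) = √(2 × 17,000 × 125 / 13.696) ≈ 557.05.
Cycle time = Q*/D × 360 = 557.05 / 17,000 × 360 ≈ 11.796 days.

T ≈ 11.8 days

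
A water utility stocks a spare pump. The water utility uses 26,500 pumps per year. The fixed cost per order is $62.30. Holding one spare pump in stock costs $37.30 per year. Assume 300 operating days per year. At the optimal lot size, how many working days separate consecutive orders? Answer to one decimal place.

The optimal lot size = √(2DS/H) = √(2 × 26,500 × 62.3 / 37.3) ≈ 297.53.
Cycle time = Q*/D × 300 = 297.53 / 26,500 × 300 ≈ 3.368 days.

T ≈ 3.4 days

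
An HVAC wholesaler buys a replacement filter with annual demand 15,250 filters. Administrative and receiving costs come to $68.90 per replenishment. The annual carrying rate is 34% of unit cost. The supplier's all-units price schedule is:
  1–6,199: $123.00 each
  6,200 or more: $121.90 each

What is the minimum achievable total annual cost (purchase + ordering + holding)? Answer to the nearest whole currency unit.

TC* ≈ $1,885,125

Holding cost per unit per year at price C is H = 0.34·C.
Candidates are each tier's EOQ (if it falls in that tier) and each price-break quantity.
EOQ at $123.00 = 224.2 (feasible in tier 1): TC = 15,250×$123.00 + (15,250/224.2)×68.9 + (224.2/2)×0.34×$123.00 = $1,885,124.57.
EOQ at $121.90 = 225.2 < 6200, so use break Q=6200: TC = 15,250×$121.90 + (15,250/6200.0)×68.9 + (6200.0/2)×0.34×$121.90 = $1,987,627.07.
Lowest total cost among the candidates is at Q = 224.2.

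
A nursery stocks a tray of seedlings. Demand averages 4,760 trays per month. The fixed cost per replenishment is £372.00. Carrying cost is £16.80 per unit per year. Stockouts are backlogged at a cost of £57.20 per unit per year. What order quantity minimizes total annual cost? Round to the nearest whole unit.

Q* ≈ 1,809 trays

Annual demand D = 4,760 × 12 = 57,120.
With planned backorders, Q* = √(2DS/H) · √((H+B)/B).
√(2DS/H) = √(2 × 57,120 × 372 / 16.8) = 1590.472.
√((H+B)/B) = √((16.8+57.2)/57.2) = 1.1374.
Q* ≈ 1809.022.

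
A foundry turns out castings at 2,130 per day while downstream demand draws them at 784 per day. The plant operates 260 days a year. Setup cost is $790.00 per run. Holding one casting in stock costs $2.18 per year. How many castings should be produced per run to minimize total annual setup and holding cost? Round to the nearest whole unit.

Q* ≈ 15,290 castings

Annual demand D = 784 × 260 = 203,840.
Production build-up factor (1 − d/p) = 1 − 784/2,130 = 0.6319.
Q* = √(2DS / (H(1 − d/p))) = √(2 × 203,840 × 790 / (2.18 × 0.6319)).
= √(322,067,200 / 1.3776) ≈ 15290.169.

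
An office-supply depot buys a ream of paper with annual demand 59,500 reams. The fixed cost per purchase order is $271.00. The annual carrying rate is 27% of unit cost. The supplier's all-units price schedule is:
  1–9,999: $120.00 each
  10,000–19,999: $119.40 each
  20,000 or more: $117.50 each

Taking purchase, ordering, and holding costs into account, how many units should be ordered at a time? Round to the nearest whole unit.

Q* ≈ 998 reams

Holding cost per unit per year at price C is H = 0.27·C.
Evaluate total cost at each tier's feasible EOQ or, if the EOQ is below the tier, at the tier's minimum quantity.
EOQ at $120.00 = 997.7 (feasible in tier 1): TC = 59,500×$120.00 + (59,500/997.7)×271 + (997.7/2)×0.27×$120.00 = $7,172,324.41.
EOQ at $119.40 = 1000.2 < 10000, so use break Q=10000: TC = 59,500×$119.40 + (59,500/10000.0)×271 + (10000.0/2)×0.27×$119.40 = $7,267,102.45.
EOQ at $117.50 = 1008.2 < 20000, so use break Q=20000: TC = 59,500×$117.50 + (59,500/20000.0)×271 + (20000.0/2)×0.27×$117.50 = $7,309,306.22.
Lowest total cost is $7,172,324.41 at Q = 997.7.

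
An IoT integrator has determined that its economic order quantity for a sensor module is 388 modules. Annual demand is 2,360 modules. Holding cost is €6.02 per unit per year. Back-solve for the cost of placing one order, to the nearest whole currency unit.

Invert the EOQ relation Q*² = 2DS/H.
From Q* = √(2DS/H): S = Q*²H / (2D) = 388² × 6.02 / (2 × 2,360) = 192.0074.

S ≈ €192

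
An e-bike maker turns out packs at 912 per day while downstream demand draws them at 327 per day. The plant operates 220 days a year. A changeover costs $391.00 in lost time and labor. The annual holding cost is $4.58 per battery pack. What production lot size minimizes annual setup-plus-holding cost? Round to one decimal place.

Annual demand D = 327 × 220 = 71,940.
Production build-up factor (1 − d/p) = 1 − 327/912 = 0.6414.
Q* = √(2DS / (H(1 − d/p))) = √(2 × 71,940 × 391 / (4.58 × 0.6414)).
= √(56,257,080 / 2.9378) ≈ 4375.980.

Q* ≈ 4,376.0 packs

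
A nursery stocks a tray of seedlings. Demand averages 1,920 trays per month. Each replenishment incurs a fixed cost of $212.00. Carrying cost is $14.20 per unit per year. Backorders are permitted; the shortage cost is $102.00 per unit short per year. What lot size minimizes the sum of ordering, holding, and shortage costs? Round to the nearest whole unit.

Q* ≈ 885 trays

Annual demand D = 1,920 × 12 = 23,040.
With planned backorders, Q* = √(2DS/H) · √((H+B)/B).
√(2DS/H) = √(2 × 23,040 × 212 / 14.2) = 829.430.
√((H+B)/B) = √((14.2+102)/102) = 1.0673.
Q* ≈ 885.285.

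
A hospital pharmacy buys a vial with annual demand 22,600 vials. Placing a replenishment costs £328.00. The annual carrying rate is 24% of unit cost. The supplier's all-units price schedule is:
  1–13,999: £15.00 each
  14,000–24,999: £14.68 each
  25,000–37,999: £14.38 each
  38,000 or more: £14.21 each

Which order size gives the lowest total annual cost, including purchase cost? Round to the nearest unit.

Q* ≈ 2,029 vials

Holding cost per unit per year at price C is H = 0.24·C.
Evaluate total cost at each tier's feasible EOQ or, if the EOQ is below the tier, at the tier's minimum quantity.
EOQ at £15.00 = 2029.3 (feasible in tier 1): TC = 22,600×£15.00 + (22,600/2029.3)×328 + (2029.3/2)×0.24×£15.00 = £346,305.63.
EOQ at £14.68 = 2051.3 < 14000, so use break Q=14000: TC = 22,600×£14.68 + (22,600/14000.0)×328 + (14000.0/2)×0.24×£14.68 = £356,959.89.
EOQ at £14.38 = 2072.6 < 25000, so use break Q=25000: TC = 22,600×£14.38 + (22,600/25000.0)×328 + (25000.0/2)×0.24×£14.38 = £368,424.51.
EOQ at £14.21 = 2085.0 < 38000, so use break Q=38000: TC = 22,600×£14.21 + (22,600/38000.0)×328 + (38000.0/2)×0.24×£14.21 = £386,138.67.
Lowest total cost is £346,305.63 at Q = 2029.3.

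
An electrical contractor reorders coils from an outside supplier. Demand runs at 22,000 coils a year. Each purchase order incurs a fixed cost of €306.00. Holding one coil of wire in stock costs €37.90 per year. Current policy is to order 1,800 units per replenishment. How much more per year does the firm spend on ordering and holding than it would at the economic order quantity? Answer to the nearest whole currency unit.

Extra cost ≈ €15,260 per year

EOQ = √(2DS/H) = √(2 × 22,000 × 306 / 37.9) ≈ 596.03.
Cost at Q* = (D/Q*)S + (Q*/2)H = √(2DSH) ≈ €22,589.50.
Cost at Q = 1,800: (22,000/1,800)×306 + (1,800/2)×37.9 = €3,740.00 + €34,110.00 = €37,850.00.
Excess = €37,850.00 − €22,589.50 = €15,260.50.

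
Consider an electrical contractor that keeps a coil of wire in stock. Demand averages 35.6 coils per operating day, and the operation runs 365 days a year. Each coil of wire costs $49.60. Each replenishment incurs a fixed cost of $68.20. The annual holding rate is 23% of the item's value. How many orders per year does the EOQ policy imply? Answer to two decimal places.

Annual demand D = 35.6 × 365 = 12,994.
Holding cost H = 0.23 × $49.60 = $11.4080 per unit per year.
The optimal lot size = √(2DS/H) = √(2 × 12,994 × 68.2 / 11.408) ≈ 394.16.
Orders per year = D / Q* = 12,994 / 394.16 ≈ 32.966.

N ≈ 32.97 orders per year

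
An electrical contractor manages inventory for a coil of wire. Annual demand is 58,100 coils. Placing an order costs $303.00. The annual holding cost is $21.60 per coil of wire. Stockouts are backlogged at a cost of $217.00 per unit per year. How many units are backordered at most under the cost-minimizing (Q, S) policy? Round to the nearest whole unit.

S* ≈ 121 coils

With planned backorders, Q* = √(2DS/H) · √((H+B)/B).
√(2DS/H) = √(2 × 58,100 × 303 / 21.6) = 1276.725.
√((H+B)/B) = √((21.6+217)/217) = 1.0486.
Q* ≈ 1338.760.
S* = Q* · H/(H+B) = 1338.760 × 21.6/238.6 ≈ 121.195.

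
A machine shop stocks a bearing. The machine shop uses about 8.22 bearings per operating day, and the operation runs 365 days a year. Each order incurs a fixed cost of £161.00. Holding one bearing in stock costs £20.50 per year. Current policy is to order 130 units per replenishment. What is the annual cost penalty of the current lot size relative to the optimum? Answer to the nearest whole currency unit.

Annual demand D = 8.22 × 365 = 3,000.3.
EOQ = √(2DS/H) = √(2 × 3,000.3 × 161 / 20.5) ≈ 217.09.
Cost at Q* = (D/Q*)S + (Q*/2)H = √(2DSH) ≈ £4,450.28.
Cost at Q = 130: (3,000.3/130)×161 + (130/2)×20.5 = £3,715.76 + £1,332.50 = £5,048.26.
Excess = £5,048.26 − £4,450.28 = £597.98.

Extra cost ≈ £598 per year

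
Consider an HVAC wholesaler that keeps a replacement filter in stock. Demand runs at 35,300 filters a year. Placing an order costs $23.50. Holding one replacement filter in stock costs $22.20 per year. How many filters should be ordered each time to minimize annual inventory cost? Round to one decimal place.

Q* ≈ 273.4 filters

EOQ = √(2DS / H) = √(2 × 35,300 × 23.5 / 22.2).
= √(1,659,100 / 22.2) = √74,734.2342 ≈ 273.376.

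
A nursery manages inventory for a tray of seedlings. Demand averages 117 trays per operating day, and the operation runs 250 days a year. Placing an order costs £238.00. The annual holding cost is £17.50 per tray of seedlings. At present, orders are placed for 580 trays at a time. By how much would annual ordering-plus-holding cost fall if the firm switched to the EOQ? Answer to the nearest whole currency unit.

Annual demand D = 117 × 250 = 29,250.
EOQ = √(2DS/H) = √(2 × 29,250 × 238 / 17.5) ≈ 891.96.
Cost at Q* = (D/Q*)S + (Q*/2)H = √(2DSH) ≈ £15,609.37.
Cost at Q = 580: (29,250/580)×238 + (580/2)×17.5 = £12,002.59 + £5,075.00 = £17,077.59.
Excess = £17,077.59 − £15,609.37 = £1,468.21.

Extra cost ≈ £1,468 per year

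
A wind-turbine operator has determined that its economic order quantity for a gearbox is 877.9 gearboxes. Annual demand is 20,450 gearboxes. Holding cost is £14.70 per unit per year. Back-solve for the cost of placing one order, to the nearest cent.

The basic EOQ model gives Q* = √(2DS/H); rearrange for the unknown.
From Q* = √(2DS/H): S = Q*²H / (2D) = 877.9² × 14.7 / (2 × 20,450) = 277.0028.

S ≈ £277.00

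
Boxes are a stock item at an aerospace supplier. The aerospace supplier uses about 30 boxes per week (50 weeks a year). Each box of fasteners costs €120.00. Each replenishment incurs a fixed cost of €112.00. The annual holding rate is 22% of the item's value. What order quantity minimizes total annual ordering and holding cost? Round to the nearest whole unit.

Q* ≈ 113 boxes

Annual demand D = 30 × 50 = 1,500.
Holding cost H = 0.22 × €120.00 = €26.4000 per unit per year.
EOQ = √(2DS / H) = √(2 × 1,500 × 112 / 26.4).
= √(336,000 / 26.4) = √12,727.2727 ≈ 112.815.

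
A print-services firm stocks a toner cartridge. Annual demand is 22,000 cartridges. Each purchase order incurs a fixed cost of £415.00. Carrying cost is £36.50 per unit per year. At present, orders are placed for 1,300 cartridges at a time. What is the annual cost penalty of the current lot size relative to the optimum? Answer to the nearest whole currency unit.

EOQ = √(2DS/H) = √(2 × 22,000 × 415 / 36.5) ≈ 707.30.
Cost at Q* = (D/Q*)S + (Q*/2)H = √(2DSH) ≈ £25,816.47.
Cost at Q = 1,300: (22,000/1,300)×415 + (1,300/2)×36.5 = £7,023.08 + £23,725.00 = £30,748.08.
Excess = £30,748.08 − £25,816.47 = £4,931.61.

Extra cost ≈ £4,932 per year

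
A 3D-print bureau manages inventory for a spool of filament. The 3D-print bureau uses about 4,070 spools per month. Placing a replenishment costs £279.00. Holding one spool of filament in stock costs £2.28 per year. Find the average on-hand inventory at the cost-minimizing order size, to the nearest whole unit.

Average inventory ≈ 1,729 spools

Annual demand D = 4,070 × 12 = 48,840.
EOQ = √(2DS/H) = √(2 × 48,840 × 279 / 2.28) ≈ 3457.30.
Average inventory = Q*/2 ≈ 3457.30 / 2 = 1728.652.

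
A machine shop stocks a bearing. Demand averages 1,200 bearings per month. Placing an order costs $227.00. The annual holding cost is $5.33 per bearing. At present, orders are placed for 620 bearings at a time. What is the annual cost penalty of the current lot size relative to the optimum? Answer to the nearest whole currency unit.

Extra cost ≈ $1,022 per year

Annual demand D = 1,200 × 12 = 14,400.
EOQ = √(2DS/H) = √(2 × 14,400 × 227 / 5.33) ≈ 1107.50.
Cost at Q* = (D/Q*)S + (Q*/2)H = √(2DSH) ≈ $5,903.00.
Cost at Q = 620: (14,400/620)×227 + (620/2)×5.33 = $5,272.26 + $1,652.30 = $6,924.56.
Excess = $6,924.56 − $5,903.00 = $1,021.56.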